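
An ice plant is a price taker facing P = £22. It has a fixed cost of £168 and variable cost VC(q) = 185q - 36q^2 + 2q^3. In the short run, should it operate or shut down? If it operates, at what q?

Strip out fixed cost: VC = 185q - 36q^2 + 2q^3. Then AVC = 185 - 36q + 2q^2 and MC = 185 - 72q + 6q^2.
AVC hits its minimum where MC = AVC, at q = 9, giving min AVC = 185 - 36·9 + 2·9^2 = £23.
Since P = £22 < min AVC = £23, price fails to cover variable cost at any output.
Best response: produce nothing and absorb the £168 fixed cost.

Shut down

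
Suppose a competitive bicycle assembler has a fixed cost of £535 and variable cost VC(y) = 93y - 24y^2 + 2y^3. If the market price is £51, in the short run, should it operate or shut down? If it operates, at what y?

Produce at y = 7

Variable cost is VC = 93y - 24y^2 + 2y^3, so AVC = VC/y = 93 - 24y + 2y^2 and MC = dTC/dy = 93 - 48y + 6y^2.
The AVC parabola has its vertex at y = 24/4 = 6, where AVC = 93 - 24·6 + 2·6^2 = £21.
Because £51 ≥ £21, revenue can cover variable cost; the firm operates.
Solving P = MC: 42 - 48y + 6y^2 = 0 ⇒ y = 1 or 7. On the upward-sloping branch, y* = 7.
Check: AVC at y = 7 is £23 ≤ P, so revenue covers variable cost.
Profit = P·y − TC = 51·7 − 696 = -£339, a loss, but smaller than the £535 fixed cost the firm would lose by shutting down.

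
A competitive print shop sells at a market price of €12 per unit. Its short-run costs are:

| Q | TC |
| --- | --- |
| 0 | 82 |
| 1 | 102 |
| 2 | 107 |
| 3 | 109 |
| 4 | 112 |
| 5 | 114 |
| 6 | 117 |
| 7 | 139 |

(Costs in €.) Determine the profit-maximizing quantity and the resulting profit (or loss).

Q = 6; profit = -€45

Profit at each row (π = 12Q − TC): Q=0: -82; Q=1: -90; Q=2: -83; Q=3: -73; Q=4: -64; Q=5: -54; Q=6: -45; Q=7: -55.
Profit is maximized at Q = 6. AVC there is 35/6 = €5.83 ≤ P, so producing beats shutting down (which would give -€82).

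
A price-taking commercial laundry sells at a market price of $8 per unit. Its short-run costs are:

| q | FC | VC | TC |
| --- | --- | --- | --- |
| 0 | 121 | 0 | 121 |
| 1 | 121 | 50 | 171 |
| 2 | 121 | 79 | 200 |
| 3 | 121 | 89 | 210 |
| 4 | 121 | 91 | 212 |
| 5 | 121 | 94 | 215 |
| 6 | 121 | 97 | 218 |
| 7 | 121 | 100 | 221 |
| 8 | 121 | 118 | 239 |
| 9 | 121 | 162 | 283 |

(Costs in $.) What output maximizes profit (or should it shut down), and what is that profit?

Compute π = P·q − TC at each output: q=0: -121; q=1: -163; q=2: -184; q=3: -186; q=4: -180; q=5: -175; q=6: -170; q=7: -165; q=8: -175; q=9: -211.
Profit is highest at q = 0. Equivalently, the lowest AVC in the table is 100/7 ≈ $14.29 at q = 7, and P = $8 falls below it — price never covers variable cost, so the firm shuts down and loses only its fixed cost.

q = 0 (shut down); profit = -$121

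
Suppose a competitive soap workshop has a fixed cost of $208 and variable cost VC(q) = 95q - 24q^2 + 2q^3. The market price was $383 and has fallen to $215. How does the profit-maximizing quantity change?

Output falls from 12 to 10

MC = 95 - 48q + 6q^2; the shutdown threshold is min AVC = $23 (at q = 6).
At P = $383 ≥ min AVC, set P = MC on the rising branch: q = 12.
At P = $215 ≥ min AVC, set P = MC: q = 10. The firm stays open but cuts output.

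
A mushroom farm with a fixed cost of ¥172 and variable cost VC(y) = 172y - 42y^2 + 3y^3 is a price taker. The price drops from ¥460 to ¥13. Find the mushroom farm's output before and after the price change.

AVC = 172 - 42y + 3y^2, minimized at y = 7 where min AVC = ¥25. MC = 172 - 84y + 9y^2.
With P = ¥460 above the shutdown price, P = MC gives y = 12.
At P = ¥13 < min AVC = ¥25, price no longer covers variable cost at any output, so the firm shuts down: y = 0.

Output falls from 12 to 0 (the firm shuts down)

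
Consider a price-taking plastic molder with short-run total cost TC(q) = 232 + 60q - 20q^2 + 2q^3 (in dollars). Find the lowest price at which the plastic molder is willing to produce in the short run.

The shutdown price is the minimum of AVC. VC = 60q - 20q^2 + 2q^3, so AVC = 60 - 20q + 2q^2.
dAVC/dq = -20 + 4q = 0 gives q = 5. min AVC = 60 - 20·5 + 2·5^2 = 10.
So the shutdown price is $10.

$10 per unit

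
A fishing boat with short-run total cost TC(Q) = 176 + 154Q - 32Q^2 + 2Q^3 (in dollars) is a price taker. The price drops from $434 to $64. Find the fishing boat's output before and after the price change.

Output falls from 14 to 9

AVC = 154 - 32Q + 2Q^2, minimized at Q = 8 where min AVC = $26. MC = 154 - 64Q + 6Q^2.
At P = $434 ≥ min AVC, set P = MC on the rising branch: Q = 14.
At P = $64 ≥ min AVC, set P = MC: Q = 9. The firm stays open but cuts output.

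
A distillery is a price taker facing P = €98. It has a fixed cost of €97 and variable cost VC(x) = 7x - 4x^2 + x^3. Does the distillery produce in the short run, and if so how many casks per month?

From TC, MC = TC'(x) = 7 - 8x + 3x^2 and AVC = VC/x = 7 - 4x + x^2.
AVC is minimized where dAVC/dx = -4 + 2x = 0, at x = 2; min AVC = 7 - 4·2 + 2^2 = €3.
Since P = €98 ≥ min AVC = €3, price covers variable cost and the firm should produce.
P = MC gives -91 - 8x + 3x^2 = 0, with roots -13/3 and 7. Take the larger (rising MC): x* = 7.
Check: AVC at x = 7 is €28 ≤ P, so revenue covers variable cost.
Profit = P·x − TC = 98·7 − 293 = €393.

Produce at x = 7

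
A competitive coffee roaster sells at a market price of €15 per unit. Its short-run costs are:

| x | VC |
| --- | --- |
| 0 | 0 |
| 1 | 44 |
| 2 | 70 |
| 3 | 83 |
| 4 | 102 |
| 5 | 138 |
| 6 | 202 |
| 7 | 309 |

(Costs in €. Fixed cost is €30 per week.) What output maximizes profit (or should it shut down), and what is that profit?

Tabulate TR − TC: x=0: -30; x=1: -59; x=2: -70; x=3: -68; x=4: -72; x=5: -93; x=6: -142; x=7: -234.
Profit is highest at x = 0. Equivalently, the lowest AVC in the table is 102/4 ≈ €25.50 at x = 4, and P = €15 falls below it — price never covers variable cost, so the firm shuts down and loses only its fixed cost.

x = 0 (shut down); profit = -€30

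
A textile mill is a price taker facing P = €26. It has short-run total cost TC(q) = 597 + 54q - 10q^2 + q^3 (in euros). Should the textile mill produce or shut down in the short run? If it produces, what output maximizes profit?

Shut down

Strip out fixed cost: VC = 54q - 10q^2 + q^3. Then AVC = 54 - 10q + q^2 and MC = 54 - 20q + 3q^2.
AVC hits its minimum where MC = AVC, at q = 5, giving min AVC = 54 - 10·5 + 5^2 = €29.
With P < min AVC (€26 < €29), every unit sold adds to the loss.
Best response: produce nothing and absorb the €597 fixed cost.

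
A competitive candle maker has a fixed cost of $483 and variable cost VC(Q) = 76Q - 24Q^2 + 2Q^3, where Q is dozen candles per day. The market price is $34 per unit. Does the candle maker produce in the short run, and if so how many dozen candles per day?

From TC, MC = TC'(Q) = 76 - 48Q + 6Q^2 and AVC = VC/Q = 76 - 24Q + 2Q^2.
The AVC parabola has its vertex at Q = 24/4 = 6, where AVC = 76 - 24·6 + 2·6^2 = $4.
Since P = $34 ≥ min AVC = $4, price covers variable cost and the firm should produce.
Set P = MC: 34 = 76 - 48Q + 6Q^2 → 42 - 48Q + 6Q^2 = 0. The roots are Q = 1 and Q = 7; the profit-maximizing output is on the rising part of MC, so Q* = 7.
Check: AVC at Q = 7 is $6 ≤ P, so revenue covers variable cost.
Profit = P·Q − TC = 34·7 − 525 = -$287, a loss, but smaller than the $483 fixed cost the firm would lose by shutting down.

Produce at Q = 7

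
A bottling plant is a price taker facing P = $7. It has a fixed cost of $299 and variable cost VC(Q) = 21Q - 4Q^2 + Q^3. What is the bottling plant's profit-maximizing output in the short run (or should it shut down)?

Variable cost is VC = 21Q - 4Q^2 + Q^3, so AVC = VC/Q = 21 - 4Q + Q^2 and MC = dTC/dQ = 21 - 8Q + 3Q^2.
AVC hits its minimum where MC = AVC, at Q = 2, giving min AVC = 21 - 4·2 + 2^2 = $17.
P = $7 lies below min AVC = $17; no output level covers variable cost.
Shutting down limits the loss to fixed cost, $299.

Shut down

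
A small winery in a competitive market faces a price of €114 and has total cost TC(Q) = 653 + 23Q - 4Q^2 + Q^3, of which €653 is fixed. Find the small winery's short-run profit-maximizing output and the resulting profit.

Profit = -€163 at Q = 7

AVC = 23 - 4Q + Q^2 has its minimum €19 at Q = 2; price €114 clears that bar, so the firm operates.
MC = 23 - 8Q + 3Q^2. Setting P = MC and taking the root on the rising branch gives Q* = 7.
TR = 114·7 = 798. TC = 653 + 308 = 961. Profit = 798 − 961 = -€163.
Shutting down would mean losing the fixed cost of €653, so operating at a loss of €163 is better by €490.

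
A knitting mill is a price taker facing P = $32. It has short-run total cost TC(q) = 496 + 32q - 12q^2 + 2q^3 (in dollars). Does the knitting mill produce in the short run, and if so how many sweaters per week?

Produce at q = 4

Variable cost is VC = 32q - 12q^2 + 2q^3, so AVC = VC/q = 32 - 12q + 2q^2 and MC = dTC/dq = 32 - 24q + 6q^2.
AVC is minimized where dAVC/dq = -12 + 4q = 0, at q = 3; min AVC = 32 - 12·3 + 2·3^2 = $14.
P = $32 exceeds min AVC = $14, so the firm stays open.
Solving P = MC: -24q + 6q^2 = 0 ⇒ q = 0 or 4. On the upward-sloping branch, q* = 4.
Check: AVC at q = 4 is $16 ≤ P, so revenue covers variable cost.
Profit = P·q − TC = 32·4 − 560 = -$432, a loss, but smaller than the $496 fixed cost the firm would lose by shutting down.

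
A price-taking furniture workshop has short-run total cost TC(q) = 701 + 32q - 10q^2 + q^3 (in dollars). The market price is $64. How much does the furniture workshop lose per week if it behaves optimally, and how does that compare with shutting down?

AVC = 32 - 10q + q^2 has its minimum $7 at q = 5; price $64 clears that bar, so the firm operates.
MC = 32 - 20q + 3q^2. Setting P = MC and taking the root on the rising branch gives q* = 8.
TR = 64·8 = 512. TC = 701 + 128 = 829. Profit = 512 − 829 = -$317.
That loss of $317 beats the $701 the firm would lose by shutting down; producing recovers $384 of fixed cost.

Profit = -$317 at q = 8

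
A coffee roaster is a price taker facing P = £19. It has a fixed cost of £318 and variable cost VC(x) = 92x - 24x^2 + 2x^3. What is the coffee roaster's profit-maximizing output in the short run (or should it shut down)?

Strip out fixed cost: VC = 92x - 24x^2 + 2x^3. Then AVC = 92 - 24x + 2x^2 and MC = 92 - 48x + 6x^2.
AVC hits its minimum where MC = AVC, at x = 6, giving min AVC = 92 - 24·6 + 2·6^2 = £20.
Since P = £19 < min AVC = £20, price fails to cover variable cost at any output.
The firm minimizes its loss by shutting down and losing only its fixed cost of £318.

Shut down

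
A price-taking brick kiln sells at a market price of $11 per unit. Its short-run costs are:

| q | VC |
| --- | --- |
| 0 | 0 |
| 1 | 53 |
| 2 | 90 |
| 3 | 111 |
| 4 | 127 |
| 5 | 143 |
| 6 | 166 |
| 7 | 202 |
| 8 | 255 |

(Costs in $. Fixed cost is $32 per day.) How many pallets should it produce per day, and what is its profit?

Compute π = P·q − TC at each output: q=0: -32; q=1: -74; q=2: -100; q=3: -110; q=4: -115; q=5: -120; q=6: -132; q=7: -157; q=8: -199.
Profit is highest at q = 0. Equivalently, the lowest AVC in the table is 166/6 ≈ $27.67 at q = 6, and P = $11 falls below it — price never covers variable cost, so the firm shuts down and loses only its fixed cost.

q = 0 (shut down); profit = -$32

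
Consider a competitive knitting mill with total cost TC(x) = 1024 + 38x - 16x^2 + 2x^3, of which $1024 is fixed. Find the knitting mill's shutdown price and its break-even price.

Shutdown price = min AVC. AVC = 38 - 16x + 2x^2, with vertex at x = 4 and minimum $6.
ATC = 1024/x + 38 - 16x + 2x^2. Setting dATC/dx = −1024/x^2 − 16 + 4x = 0 gives x = 8 (since 4·8^3 − 16·8^2 = 1024).
min ATC = 1024/8 + 38 − 16·8 + 2·8^2 = $166. That is the break-even price.
Between these two prices the firm operates at a loss; above $166 it earns a profit.

Shutdown price = $6; break-even price = $166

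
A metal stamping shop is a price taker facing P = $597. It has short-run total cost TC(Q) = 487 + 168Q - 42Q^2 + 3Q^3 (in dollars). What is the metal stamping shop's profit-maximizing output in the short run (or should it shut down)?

Strip out fixed cost: VC = 168Q - 42Q^2 + 3Q^3. Then AVC = 168 - 42Q + 3Q^2 and MC = 168 - 84Q + 9Q^2.
AVC hits its minimum where MC = AVC, at Q = 7, giving min AVC = 168 - 42·7 + 3·7^2 = $21.
Because $597 ≥ $21, revenue can cover variable cost; the firm operates.
P = MC gives -429 - 84Q + 9Q^2 = 0, with roots -11/3 and 13. Take the larger (rising MC): Q* = 13.
Check: AVC at Q = 13 is $129 ≤ P, so revenue covers variable cost.
Profit = P·Q − TC = 597·13 − 2164 = $5597.

Produce at Q = 13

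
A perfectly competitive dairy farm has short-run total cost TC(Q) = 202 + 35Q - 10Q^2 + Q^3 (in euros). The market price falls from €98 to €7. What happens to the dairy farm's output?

MC = 35 - 20Q + 3Q^2; the shutdown threshold is min AVC = €10 (at Q = 5).
At P = €98 ≥ min AVC, set P = MC on the rising branch: Q = 9.
At P = €7 < min AVC = €10, price no longer covers variable cost at any output, so the firm shuts down: Q = 0.

Output falls from 9 to 0 (the firm shuts down)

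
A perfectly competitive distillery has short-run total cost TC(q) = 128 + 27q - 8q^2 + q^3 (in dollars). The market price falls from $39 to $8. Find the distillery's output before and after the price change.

Output falls from 6 to 0 (the firm shuts down)

MC = 27 - 16q + 3q^2; the shutdown threshold is min AVC = $11 (at q = 4).
At P = $39 ≥ min AVC, set P = MC on the rising branch: q = 6.
At P = $8 < min AVC = $11, price no longer covers variable cost at any output, so the firm shuts down: q = 0.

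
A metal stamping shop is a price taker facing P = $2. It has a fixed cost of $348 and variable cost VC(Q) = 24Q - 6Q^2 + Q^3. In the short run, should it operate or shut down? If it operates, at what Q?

From TC, MC = TC'(Q) = 24 - 12Q + 3Q^2 and AVC = VC/Q = 24 - 6Q + Q^2.
AVC is minimized where dAVC/dQ = -6 + 2Q = 0, at Q = 3; min AVC = 24 - 6·3 + 3^2 = $15.
P = $2 lies below min AVC = $15; no output level covers variable cost.
Shutting down limits the loss to fixed cost, $348.

Shut down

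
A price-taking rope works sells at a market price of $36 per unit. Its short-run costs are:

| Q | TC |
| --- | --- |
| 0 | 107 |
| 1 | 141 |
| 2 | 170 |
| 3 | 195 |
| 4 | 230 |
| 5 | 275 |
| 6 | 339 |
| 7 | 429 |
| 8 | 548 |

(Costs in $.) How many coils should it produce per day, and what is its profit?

Q = 4; profit = -$86

Compute π = P·Q − TC at each output: Q=0: -107; Q=1: -105; Q=2: -98; Q=3: -87; Q=4: -86; Q=5: -95; Q=6: -123; Q=7: -177; Q=8: -260.
Profit is maximized at Q = 4. AVC there is 123/4 = $30.75 ≤ P, so producing beats shutting down (which would give -$107).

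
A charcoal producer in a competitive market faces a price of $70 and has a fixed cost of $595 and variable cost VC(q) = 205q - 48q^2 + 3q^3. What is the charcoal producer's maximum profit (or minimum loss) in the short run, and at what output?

AVC = 205 - 48q + 3q^2 has its minimum $13 at q = 8; price $70 clears that bar, so the firm operates.
With MC = 205 - 96q + 9q^2, P = MC on the upward-sloping part at q* = 9.
TR = 70·9 = 630. TC = 595 + 144 = 739. Profit = 630 − 739 = -$109.
By producing, the firm covers all variable cost plus $486 of fixed cost; shutting down would lose the full $595.

Profit = -$109 at q = 9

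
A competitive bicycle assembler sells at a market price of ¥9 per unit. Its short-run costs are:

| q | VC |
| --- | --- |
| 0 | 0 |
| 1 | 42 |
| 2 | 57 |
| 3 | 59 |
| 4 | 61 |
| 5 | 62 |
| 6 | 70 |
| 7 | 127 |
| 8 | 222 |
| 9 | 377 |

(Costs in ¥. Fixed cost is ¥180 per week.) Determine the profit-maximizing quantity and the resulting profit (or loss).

Compute π = P·q − TC at each output: q=0: -180; q=1: -213; q=2: -219; q=3: -212; q=4: -205; q=5: -197; q=6: -196; q=7: -244; q=8: -330; q=9: -476.
Profit is highest at q = 0. Equivalently, the lowest AVC in the table is 70/6 ≈ ¥11.67 at q = 6, and P = ¥9 falls below it — price never covers variable cost, so the firm shuts down and loses only its fixed cost.

q = 0 (shut down); profit = -¥180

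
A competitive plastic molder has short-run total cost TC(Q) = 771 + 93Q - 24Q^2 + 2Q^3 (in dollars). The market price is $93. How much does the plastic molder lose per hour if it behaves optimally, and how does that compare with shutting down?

Profit = -$259 at Q = 8

AVC = 93 - 24Q + 2Q^2 has its minimum $21 at Q = 6; price $93 clears that bar, so the firm operates.
With MC = 93 - 48Q + 6Q^2, P = MC on the upward-sloping part at Q* = 8.
TR = 93·8 = 744. TC = 771 + 232 = 1003. Profit = 744 − 1003 = -$259.
Shutting down would mean losing the fixed cost of $771, so operating at a loss of $259 is better by $512.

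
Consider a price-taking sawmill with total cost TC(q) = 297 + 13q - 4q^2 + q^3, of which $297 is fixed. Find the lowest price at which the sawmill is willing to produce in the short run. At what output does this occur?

The shutdown price is the minimum of AVC. VC = 13q - 4q^2 + q^3, so AVC = 13 - 4q + q^2.
At the minimum of AVC, MC = AVC. MC = 13 - 8q + 3q^2; setting MC = AVC gives 2q^2 - 4q = 0, so q = 2. min AVC = 9.
The firm shuts down for any P below $9.

$9 per unit, at q = 2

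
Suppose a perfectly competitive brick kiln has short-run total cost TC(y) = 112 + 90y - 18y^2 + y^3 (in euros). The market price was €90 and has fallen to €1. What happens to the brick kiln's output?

MC = 90 - 36y + 3y^2; the shutdown threshold is min AVC = €9 (at y = 9).
At P = €90 ≥ min AVC, set P = MC on the rising branch: y = 12.
At P = €1 < min AVC = €9, price no longer covers variable cost at any output, so the firm shuts down: y = 0.

Output falls from 12 to 0 (the firm shuts down)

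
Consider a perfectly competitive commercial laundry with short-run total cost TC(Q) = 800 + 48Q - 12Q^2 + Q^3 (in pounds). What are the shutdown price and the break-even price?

Shutdown price = £12; break-even price = £108

AVC = 48 - 12Q + Q^2; minimized at Q = 6, giving min AVC = £12. That is the shutdown price.
ATC = 800/Q + 48 - 12Q + Q^2. Setting dATC/dQ = −800/Q^2 − 12 + 2Q = 0 gives Q = 10 (since 2·10^3 − 12·10^2 = 800).
min ATC = 800/10 + 48 − 12·10 + 10^2 = £108. That is the break-even price.
Between these two prices the firm operates at a loss; above £108 it earns a profit.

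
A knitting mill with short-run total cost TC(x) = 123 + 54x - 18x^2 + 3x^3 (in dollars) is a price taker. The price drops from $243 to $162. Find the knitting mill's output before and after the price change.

Output falls from 7 to 6

MC = 54 - 36x + 9x^2; the shutdown threshold is min AVC = $27 (at x = 3).
With P = $243 above the shutdown price, P = MC gives x = 7.
At P = $162 ≥ min AVC, set P = MC: x = 6. The firm stays open but cuts output.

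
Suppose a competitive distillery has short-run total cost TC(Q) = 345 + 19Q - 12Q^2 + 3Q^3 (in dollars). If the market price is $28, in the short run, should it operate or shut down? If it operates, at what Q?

Produce at Q = 3

From TC, MC = TC'(Q) = 19 - 24Q + 9Q^2 and AVC = VC/Q = 19 - 12Q + 3Q^2.
AVC hits its minimum where MC = AVC, at Q = 2, giving min AVC = 19 - 12·2 + 3·2^2 = $7.
Because $28 ≥ $7, revenue can cover variable cost; the firm operates.
Solving P = MC: -9 - 24Q + 9Q^2 = 0 ⇒ Q = -1/3 or 3. On the upward-sloping branch, Q* = 3.
Check: AVC at Q = 3 is $10 ≤ P, so revenue covers variable cost.
Profit = P·Q − TC = 28·3 − 375 = -$291, a loss, but smaller than the $345 fixed cost the firm would lose by shutting down.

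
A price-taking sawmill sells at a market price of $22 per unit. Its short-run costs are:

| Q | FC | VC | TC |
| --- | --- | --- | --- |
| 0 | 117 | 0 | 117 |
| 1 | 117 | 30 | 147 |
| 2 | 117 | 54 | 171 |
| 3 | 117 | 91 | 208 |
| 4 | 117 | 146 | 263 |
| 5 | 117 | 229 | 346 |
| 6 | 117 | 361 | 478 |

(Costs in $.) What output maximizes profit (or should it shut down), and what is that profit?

Q = 0 (shut down); profit = -$117

Compute π = P·Q − TC at each output: Q=0: -117; Q=1: -125; Q=2: -127; Q=3: -142; Q=4: -175; Q=5: -236; Q=6: -346.
Profit is highest at Q = 0. Equivalently, the lowest AVC in the table is 54/2 ≈ $27 at Q = 2, and P = $22 falls below it — price never covers variable cost, so the firm shuts down and loses only its fixed cost.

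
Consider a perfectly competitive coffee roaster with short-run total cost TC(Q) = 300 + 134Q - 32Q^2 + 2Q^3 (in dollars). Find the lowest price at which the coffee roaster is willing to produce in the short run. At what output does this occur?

The shutdown price is the minimum of AVC. VC = 134Q - 32Q^2 + 2Q^3, so AVC = 134 - 32Q + 2Q^2.
At the minimum of AVC, MC = AVC. MC = 134 - 64Q + 6Q^2; setting MC = AVC gives 4Q^2 - 32Q = 0, so Q = 8. min AVC = 6.
For P < $6 the firm produces nothing.

$6 per unit, at Q = 8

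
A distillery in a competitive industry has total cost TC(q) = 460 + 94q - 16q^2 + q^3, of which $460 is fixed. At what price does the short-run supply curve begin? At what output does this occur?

The shutdown price is the minimum of AVC. VC = 94q - 16q^2 + q^3, so AVC = 94 - 16q + q^2.
dAVC/dq = -16 + 2q = 0 gives q = 8. min AVC = 94 - 16·8 + 8^2 = 30.
So the shutdown price is $30.

$30 per unit, at q = 8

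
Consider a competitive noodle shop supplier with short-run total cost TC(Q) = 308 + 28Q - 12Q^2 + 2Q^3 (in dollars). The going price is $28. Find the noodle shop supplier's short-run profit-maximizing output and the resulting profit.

Profit = -$244 at Q = 4

AVC = 28 - 12Q + 2Q^2; min AVC = $10 at Q = 3. Since P = $28 ≥ min AVC, the firm produces.
MC = 28 - 24Q + 6Q^2. Setting P = MC and taking the root on the rising branch gives Q* = 4.
TR = 28·4 = 112. TC = 308 + 48 = 356. Profit = 112 − 356 = -$244.
That loss of $244 beats the $308 the firm would lose by shutting down; producing recovers $64 of fixed cost.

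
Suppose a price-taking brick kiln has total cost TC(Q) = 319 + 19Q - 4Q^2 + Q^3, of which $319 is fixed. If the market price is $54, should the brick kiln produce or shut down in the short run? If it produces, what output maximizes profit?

Strip out fixed cost: VC = 19Q - 4Q^2 + Q^3. Then AVC = 19 - 4Q + Q^2 and MC = 19 - 8Q + 3Q^2.
AVC is minimized where dAVC/dQ = -4 + 2Q = 0, at Q = 2; min AVC = 19 - 4·2 + 2^2 = $15.
P = $54 exceeds min AVC = $15, so the firm stays open.
P = MC gives -35 - 8Q + 3Q^2 = 0, with roots -7/3 and 5. Take the larger (rising MC): Q* = 5.
Check: AVC at Q = 5 is $24 ≤ P, so revenue covers variable cost.
Profit = P·Q − TC = 54·5 − 439 = -$169, a loss, but smaller than the $319 fixed cost the firm would lose by shutting down.

Produce at Q = 5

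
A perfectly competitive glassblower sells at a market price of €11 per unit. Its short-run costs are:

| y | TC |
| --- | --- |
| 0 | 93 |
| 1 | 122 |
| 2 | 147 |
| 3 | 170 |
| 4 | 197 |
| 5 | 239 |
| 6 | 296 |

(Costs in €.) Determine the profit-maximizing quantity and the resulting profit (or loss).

y = 0 (shut down); profit = -€93

Tabulate TR − TC: y=0: -93; y=1: -111; y=2: -125; y=3: -137; y=4: -153; y=5: -184; y=6: -230.
Profit is highest at y = 0. Equivalently, the lowest AVC in the table is 77/3 ≈ €25.67 at y = 3, and P = €11 falls below it — price never covers variable cost, so the firm shuts down and loses only its fixed cost.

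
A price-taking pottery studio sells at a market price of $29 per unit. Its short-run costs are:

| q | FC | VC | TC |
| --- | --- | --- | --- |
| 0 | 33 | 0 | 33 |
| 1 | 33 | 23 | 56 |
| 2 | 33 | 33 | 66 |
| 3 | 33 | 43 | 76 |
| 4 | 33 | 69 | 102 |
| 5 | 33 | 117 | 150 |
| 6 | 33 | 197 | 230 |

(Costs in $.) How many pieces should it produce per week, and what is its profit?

q = 4; profit = $14

Profit at each row (π = 29q − TC): q=0: -33; q=1: -27; q=2: -8; q=3: 11; q=4: 14; q=5: -5; q=6: -56.
Profit is maximized at q = 4. AVC there is 69/4 = $17.25 ≤ P, so producing beats shutting down (which would give -$33).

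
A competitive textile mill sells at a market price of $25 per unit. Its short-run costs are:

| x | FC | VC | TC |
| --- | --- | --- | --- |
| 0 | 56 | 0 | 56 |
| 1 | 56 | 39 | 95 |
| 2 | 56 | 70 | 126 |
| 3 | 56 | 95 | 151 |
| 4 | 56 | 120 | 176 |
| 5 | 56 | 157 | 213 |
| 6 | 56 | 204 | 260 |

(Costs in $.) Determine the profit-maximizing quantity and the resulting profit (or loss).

x = 0 (shut down); profit = -$56

Profit at each row (π = 25x − TC): x=0: -56; x=1: -70; x=2: -76; x=3: -76; x=4: -76; x=5: -88; x=6: -110.
Profit is highest at x = 0. Equivalently, the lowest AVC in the table is 120/4 ≈ $30 at x = 4, and P = $25 falls below it — price never covers variable cost, so the firm shuts down and loses only its fixed cost.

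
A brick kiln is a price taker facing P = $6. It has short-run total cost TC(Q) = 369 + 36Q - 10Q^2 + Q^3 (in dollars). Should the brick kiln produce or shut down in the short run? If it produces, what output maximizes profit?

From TC, MC = TC'(Q) = 36 - 20Q + 3Q^2 and AVC = VC/Q = 36 - 10Q + Q^2.
The AVC parabola has its vertex at Q = 10/2 = 5, where AVC = 36 - 10·5 + 5^2 = $11.
With P < min AVC ($6 < $11), every unit sold adds to the loss.
The firm minimizes its loss by shutting down and losing only its fixed cost of $369.

Shut down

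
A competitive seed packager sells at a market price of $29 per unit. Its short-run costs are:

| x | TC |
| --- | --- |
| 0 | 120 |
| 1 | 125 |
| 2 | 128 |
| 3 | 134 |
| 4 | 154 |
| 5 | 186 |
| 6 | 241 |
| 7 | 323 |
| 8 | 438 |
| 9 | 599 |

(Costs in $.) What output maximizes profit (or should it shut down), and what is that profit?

Tabulate TR − TC: x=0: -120; x=1: -96; x=2: -70; x=3: -47; x=4: -38; x=5: -41; x=6: -67; x=7: -120; x=8: -206; x=9: -338.
Profit is maximized at x = 4. AVC there is 34/4 = $8.50 ≤ P, so producing beats shutting down (which would give -$120).

x = 4; profit = -$38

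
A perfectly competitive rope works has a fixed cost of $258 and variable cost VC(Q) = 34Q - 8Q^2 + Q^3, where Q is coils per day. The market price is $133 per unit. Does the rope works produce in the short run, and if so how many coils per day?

Strip out fixed cost: VC = 34Q - 8Q^2 + Q^3. Then AVC = 34 - 8Q + Q^2 and MC = 34 - 16Q + 3Q^2.
The AVC parabola has its vertex at Q = 8/2 = 4, where AVC = 34 - 8·4 + 4^2 = $18.
P = $133 exceeds min AVC = $18, so the firm stays open.
Set P = MC: 133 = 34 - 16Q + 3Q^2 → -99 - 16Q + 3Q^2 = 0. The roots are Q = -11/3 and Q = 9; the profit-maximizing output is on the rising part of MC, so Q* = 9.
Check: AVC at Q = 9 is $43 ≤ P, so revenue covers variable cost.
Profit = P·Q − TC = 133·9 − 645 = $552.

Produce at Q = 9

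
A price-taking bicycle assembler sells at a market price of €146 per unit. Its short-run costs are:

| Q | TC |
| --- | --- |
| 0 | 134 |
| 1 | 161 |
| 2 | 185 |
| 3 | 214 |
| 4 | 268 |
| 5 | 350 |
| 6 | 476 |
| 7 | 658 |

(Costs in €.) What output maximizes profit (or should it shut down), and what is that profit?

Q = 6; profit = €400

Profit at each row (π = 146Q − TC): Q=0: -134; Q=1: -15; Q=2: 107; Q=3: 224; Q=4: 316; Q=5: 380; Q=6: 400; Q=7: 364.
Profit is maximized at Q = 6. AVC there is 342/6 = €57 ≤ P, so producing beats shutting down (which would give -€134).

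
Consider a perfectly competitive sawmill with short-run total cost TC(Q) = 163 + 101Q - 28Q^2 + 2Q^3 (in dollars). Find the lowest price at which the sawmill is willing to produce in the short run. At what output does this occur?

$3 per unit, at Q = 7

The firm shuts down when price falls below the minimum of average variable cost. AVC = VC/Q = 101 - 28Q + 2Q^2.
At the minimum of AVC, MC = AVC. MC = 101 - 56Q + 6Q^2; setting MC = AVC gives 4Q^2 - 28Q = 0, so Q = 7. min AVC = 3.
So the shutdown price is $3.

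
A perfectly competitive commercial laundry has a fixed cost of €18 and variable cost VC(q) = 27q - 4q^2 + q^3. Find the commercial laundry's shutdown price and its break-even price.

Shutdown price = min AVC. AVC = 27 - 4q + q^2, with vertex at q = 2 and minimum €23.
ATC = 18/q + 27 - 4q + q^2. Setting dATC/dq = −18/q^2 − 4 + 2q = 0 gives q = 3 (since 2·3^3 − 4·3^2 = 18).
min ATC = 18/3 + 27 − 4·3 + 3^2 = €30. That is the break-even price.
Between these two prices the firm operates at a loss; above €30 it earns a profit.

Shutdown price = €23; break-even price = €30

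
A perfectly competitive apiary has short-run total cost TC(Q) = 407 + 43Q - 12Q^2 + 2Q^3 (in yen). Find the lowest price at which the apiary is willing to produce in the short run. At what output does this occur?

Short-run supply begins at min AVC. From VC = 43Q - 12Q^2 + 2Q^3, AVC = 43 - 12Q + 2Q^2.
At the minimum of AVC, MC = AVC. MC = 43 - 24Q + 6Q^2; setting MC = AVC gives 4Q^2 - 12Q = 0, so Q = 3. min AVC = 25.
So the shutdown price is ¥25.

¥25 per unit, at Q = 3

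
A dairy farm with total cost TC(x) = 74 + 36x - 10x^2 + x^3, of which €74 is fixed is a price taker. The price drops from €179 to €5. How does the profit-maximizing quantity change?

Output falls from 11 to 0 (the firm shuts down)

MC = 36 - 20x + 3x^2; the shutdown threshold is min AVC = €11 (at x = 5).
With P = €179 above the shutdown price, P = MC gives x = 11.
At P = €5 < min AVC = €11, price no longer covers variable cost at any output, so the firm shuts down: x = 0.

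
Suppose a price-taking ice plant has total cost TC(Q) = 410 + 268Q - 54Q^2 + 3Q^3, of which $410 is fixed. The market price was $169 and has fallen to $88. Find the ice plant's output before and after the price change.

AVC = 268 - 54Q + 3Q^2, minimized at Q = 9 where min AVC = $25. MC = 268 - 108Q + 9Q^2.
At P = $169 ≥ min AVC, set P = MC on the rising branch: Q = 11.
At P = $88 ≥ min AVC, set P = MC: Q = 10. The firm stays open but cuts output.

Output falls from 11 to 10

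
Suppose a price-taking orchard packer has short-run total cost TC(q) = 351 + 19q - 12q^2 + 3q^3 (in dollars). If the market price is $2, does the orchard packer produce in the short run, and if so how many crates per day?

From TC, MC = TC'(q) = 19 - 24q + 9q^2 and AVC = VC/q = 19 - 12q + 3q^2.
AVC hits its minimum where MC = AVC, at q = 2, giving min AVC = 19 - 12·2 + 3·2^2 = $7.
Since P = $2 < min AVC = $7, price fails to cover variable cost at any output.
Best response: produce nothing and absorb the $351 fixed cost.

Shut down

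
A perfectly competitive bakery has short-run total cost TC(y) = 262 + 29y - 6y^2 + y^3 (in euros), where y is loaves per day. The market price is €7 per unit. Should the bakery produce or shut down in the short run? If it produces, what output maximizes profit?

Shut down

Variable cost is VC = 29y - 6y^2 + y^3, so AVC = VC/y = 29 - 6y + y^2 and MC = dTC/dy = 29 - 12y + 3y^2.
AVC is minimized where dAVC/dy = -6 + 2y = 0, at y = 3; min AVC = 29 - 6·3 + 3^2 = €20.
With P < min AVC (€7 < €20), every unit sold adds to the loss.
Shutting down limits the loss to fixed cost, €262.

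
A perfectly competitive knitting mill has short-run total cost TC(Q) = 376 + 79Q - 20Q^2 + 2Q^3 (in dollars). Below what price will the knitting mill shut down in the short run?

$29 per unit

The shutdown price is the minimum of AVC. VC = 79Q - 20Q^2 + 2Q^3, so AVC = 79 - 20Q + 2Q^2.
dAVC/dQ = -20 + 4Q = 0 gives Q = 5. min AVC = 79 - 20·5 + 2·5^2 = 29.
The firm shuts down for any P below $29.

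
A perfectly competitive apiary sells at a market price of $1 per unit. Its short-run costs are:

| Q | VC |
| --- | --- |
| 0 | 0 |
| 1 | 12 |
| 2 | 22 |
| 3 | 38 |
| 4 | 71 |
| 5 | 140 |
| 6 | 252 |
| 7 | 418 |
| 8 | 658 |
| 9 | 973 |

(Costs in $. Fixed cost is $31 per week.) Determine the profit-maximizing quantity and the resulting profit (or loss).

Q = 0 (shut down); profit = -$31

Compute π = P·Q − TC at each output: Q=0: -31; Q=1: -42; Q=2: -51; Q=3: -66; Q=4: -98; Q=5: -166; Q=6: -277; Q=7: -442; Q=8: -681; Q=9: -995.
Profit is highest at Q = 0. Equivalently, the lowest AVC in the table is 22/2 ≈ $11 at Q = 2, and P = $1 falls below it — price never covers variable cost, so the firm shuts down and loses only its fixed cost.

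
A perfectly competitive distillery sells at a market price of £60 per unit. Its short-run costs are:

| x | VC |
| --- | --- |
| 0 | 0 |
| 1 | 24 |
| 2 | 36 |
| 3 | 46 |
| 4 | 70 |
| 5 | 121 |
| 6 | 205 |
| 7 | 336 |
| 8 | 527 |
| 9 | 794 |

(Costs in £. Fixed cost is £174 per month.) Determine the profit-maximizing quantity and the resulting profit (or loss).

x = 5; profit = £5

Tabulate TR − TC: x=0: -174; x=1: -138; x=2: -90; x=3: -40; x=4: -4; x=5: 5; x=6: -19; x=7: -90; x=8: -221; x=9: -428.
Profit is maximized at x = 5. AVC there is 121/5 = £24.20 ≤ P, so producing beats shutting down (which would give -£174).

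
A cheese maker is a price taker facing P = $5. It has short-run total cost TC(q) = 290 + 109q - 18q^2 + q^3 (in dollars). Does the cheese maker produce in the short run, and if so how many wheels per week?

Shut down

From TC, MC = TC'(q) = 109 - 36q + 3q^2 and AVC = VC/q = 109 - 18q + q^2.
The AVC parabola has its vertex at q = 18/2 = 9, where AVC = 109 - 18·9 + 9^2 = $28.
Since P = $5 < min AVC = $28, price fails to cover variable cost at any output.
The firm minimizes its loss by shutting down and losing only its fixed cost of $290.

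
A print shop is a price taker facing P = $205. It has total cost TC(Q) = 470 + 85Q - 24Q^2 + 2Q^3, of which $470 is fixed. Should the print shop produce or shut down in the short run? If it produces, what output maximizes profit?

Variable cost is VC = 85Q - 24Q^2 + 2Q^3, so AVC = VC/Q = 85 - 24Q + 2Q^2 and MC = dTC/dQ = 85 - 48Q + 6Q^2.
AVC hits its minimum where MC = AVC, at Q = 6, giving min AVC = 85 - 24·6 + 2·6^2 = $13.
P = $205 exceeds min AVC = $13, so the firm stays open.
Solving P = MC: -120 - 48Q + 6Q^2 = 0 ⇒ Q = -2 or 10. On the upward-sloping branch, Q* = 10.
Check: AVC at Q = 10 is $45 ≤ P, so revenue covers variable cost.
Profit = P·Q − TC = 205·10 − 920 = $1130.

Produce at Q = 10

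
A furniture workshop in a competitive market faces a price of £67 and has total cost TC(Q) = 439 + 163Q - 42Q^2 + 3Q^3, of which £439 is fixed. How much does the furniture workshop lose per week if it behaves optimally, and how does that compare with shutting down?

AVC = 163 - 42Q + 3Q^2; min AVC = £16 at Q = 7. Since P = £67 ≥ min AVC, the firm produces.
MC = 163 - 84Q + 9Q^2. Setting P = MC and taking the root on the rising branch gives Q* = 8.
TR = 67·8 = 536. TC = 439 + 152 = 591. Profit = 536 − 591 = -£55.
By producing, the firm covers all variable cost plus £384 of fixed cost; shutting down would lose the full £439.

Profit = -£55 at Q = 8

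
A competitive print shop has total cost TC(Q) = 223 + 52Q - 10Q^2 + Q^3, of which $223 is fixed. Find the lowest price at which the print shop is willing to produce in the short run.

$27 per unit

The firm shuts down when price falls below the minimum of average variable cost. AVC = VC/Q = 52 - 10Q + Q^2.
dAVC/dQ = -10 + 2Q = 0 gives Q = 5. min AVC = 52 - 10·5 + 5^2 = 27.
For P < $27 the firm produces nothing.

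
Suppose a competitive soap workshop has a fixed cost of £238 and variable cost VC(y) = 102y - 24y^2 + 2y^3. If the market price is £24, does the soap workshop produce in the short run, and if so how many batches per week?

Shut down

Strip out fixed cost: VC = 102y - 24y^2 + 2y^3. Then AVC = 102 - 24y + 2y^2 and MC = 102 - 48y + 6y^2.
AVC is minimized where dAVC/dy = -24 + 4y = 0, at y = 6; min AVC = 102 - 24·6 + 2·6^2 = £30.
P = £24 lies below min AVC = £30; no output level covers variable cost.
The firm minimizes its loss by shutting down and losing only its fixed cost of £238.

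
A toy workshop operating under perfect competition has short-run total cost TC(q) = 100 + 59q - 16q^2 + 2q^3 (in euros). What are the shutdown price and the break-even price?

Shutdown price = €27; break-even price = €49

Shutdown price = min AVC. AVC = 59 - 16q + 2q^2, with vertex at q = 4 and minimum €27.
ATC = 100/q + 59 - 16q + 2q^2. Setting dATC/dq = −100/q^2 − 16 + 4q = 0 gives q = 5 (since 4·5^3 − 16·5^2 = 100).
min ATC = 100/5 + 59 − 16·5 + 2·5^2 = €49. That is the break-even price.
For €27 ≤ P < €49 the firm produces at a loss; below €27 it shuts down.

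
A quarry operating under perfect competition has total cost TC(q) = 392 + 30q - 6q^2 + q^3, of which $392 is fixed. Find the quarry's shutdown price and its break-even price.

AVC = 30 - 6q + q^2; minimized at q = 3, giving min AVC = $21. That is the shutdown price.
ATC = 392/q + 30 - 6q + q^2. Setting dATC/dq = −392/q^2 − 6 + 2q = 0 gives q = 7 (since 2·7^3 − 6·7^2 = 392).
min ATC = 392/7 + 30 − 6·7 + 7^2 = $93. That is the break-even price.
For $21 ≤ P < $93 the firm produces at a loss; below $21 it shuts down.

Shutdown price = $21; break-even price = $93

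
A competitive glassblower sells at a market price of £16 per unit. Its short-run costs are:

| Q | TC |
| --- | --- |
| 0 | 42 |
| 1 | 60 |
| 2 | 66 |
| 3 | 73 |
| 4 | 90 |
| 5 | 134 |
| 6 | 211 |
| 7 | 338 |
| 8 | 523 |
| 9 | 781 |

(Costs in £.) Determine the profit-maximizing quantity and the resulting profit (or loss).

Q = 3; profit = -£25

Profit at each row (π = 16Q − TC): Q=0: -42; Q=1: -44; Q=2: -34; Q=3: -25; Q=4: -26; Q=5: -54; Q=6: -115; Q=7: -226; Q=8: -395; Q=9: -637.
Profit is maximized at Q = 3. AVC there is 31/3 = £10.33 ≤ P, so producing beats shutting down (which would give -£42).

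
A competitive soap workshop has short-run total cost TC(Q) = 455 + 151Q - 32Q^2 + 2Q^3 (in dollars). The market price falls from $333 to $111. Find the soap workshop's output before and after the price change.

Output falls from 13 to 10

MC = 151 - 64Q + 6Q^2; the shutdown threshold is min AVC = $23 (at Q = 8).
At P = $333 ≥ min AVC, set P = MC on the rising branch: Q = 13.
At P = $111 ≥ min AVC, set P = MC: Q = 10. The firm stays open but cuts output.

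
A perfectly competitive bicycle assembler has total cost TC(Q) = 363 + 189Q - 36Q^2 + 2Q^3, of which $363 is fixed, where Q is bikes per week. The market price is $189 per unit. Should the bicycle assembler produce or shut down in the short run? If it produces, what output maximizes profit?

Variable cost is VC = 189Q - 36Q^2 + 2Q^3, so AVC = VC/Q = 189 - 36Q + 2Q^2 and MC = dTC/dQ = 189 - 72Q + 6Q^2.
The AVC parabola has its vertex at Q = 36/4 = 9, where AVC = 189 - 36·9 + 2·9^2 = $27.
Because $189 ≥ $27, revenue can cover variable cost; the firm operates.
Set P = MC: 189 = 189 - 72Q + 6Q^2 → -72Q + 6Q^2 = 0. The roots are Q = 0 and Q = 12; the profit-maximizing output is on the rising part of MC, so Q* = 12.
Check: AVC at Q = 12 is $45 ≤ P, so revenue covers variable cost.
Profit = P·Q − TC = 189·12 − 903 = $1365.

Produce at Q = 12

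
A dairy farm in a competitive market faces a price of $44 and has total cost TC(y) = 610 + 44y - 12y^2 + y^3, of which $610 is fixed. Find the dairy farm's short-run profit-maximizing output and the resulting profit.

Profit = -$354 at y = 8

AVC = 44 - 12y + y^2; min AVC = $8 at y = 6. Since P = $44 ≥ min AVC, the firm produces.
MC = 44 - 24y + 3y^2. Setting P = MC and taking the root on the rising branch gives y* = 8.
TR = 44·8 = 352. TC = 610 + 96 = 706. Profit = 352 − 706 = -$354.
That loss of $354 beats the $610 the firm would lose by shutting down; producing recovers $256 of fixed cost.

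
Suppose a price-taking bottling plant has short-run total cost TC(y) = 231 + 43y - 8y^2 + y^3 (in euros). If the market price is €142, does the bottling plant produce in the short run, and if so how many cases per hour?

Produce at y = 9

Variable cost is VC = 43y - 8y^2 + y^3, so AVC = VC/y = 43 - 8y + y^2 and MC = dTC/dy = 43 - 16y + 3y^2.
AVC hits its minimum where MC = AVC, at y = 4, giving min AVC = 43 - 8·4 + 4^2 = €27.
P = €142 exceeds min AVC = €27, so the firm stays open.
P = MC gives -99 - 16y + 3y^2 = 0, with roots -11/3 and 9. Take the larger (rising MC): y* = 9.
Check: AVC at y = 9 is €52 ≤ P, so revenue covers variable cost.
Profit = P·y − TC = 142·9 − 699 = €579.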